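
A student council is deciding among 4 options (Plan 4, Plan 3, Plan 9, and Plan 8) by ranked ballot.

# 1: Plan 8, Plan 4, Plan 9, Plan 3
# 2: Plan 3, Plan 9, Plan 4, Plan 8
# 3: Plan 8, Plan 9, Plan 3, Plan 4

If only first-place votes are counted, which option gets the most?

First-place vote totals:
  Plan 4: 0
  Plan 3: 1
  Plan 9: 0
  Plan 8: 2
Plan 8 has the most first-place votes.

Plan 8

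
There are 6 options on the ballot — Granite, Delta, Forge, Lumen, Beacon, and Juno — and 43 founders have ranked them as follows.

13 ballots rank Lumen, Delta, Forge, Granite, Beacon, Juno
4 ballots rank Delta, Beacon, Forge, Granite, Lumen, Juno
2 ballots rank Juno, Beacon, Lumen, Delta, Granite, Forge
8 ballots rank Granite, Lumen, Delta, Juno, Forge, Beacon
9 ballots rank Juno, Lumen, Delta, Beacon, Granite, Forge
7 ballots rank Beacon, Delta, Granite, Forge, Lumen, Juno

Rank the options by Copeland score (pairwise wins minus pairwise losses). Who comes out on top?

Lumen

Pairwise results:
  Granite vs Delta: Delta wins 35–8.
  Granite vs Forge: Granite wins 26–17.
  Granite vs Lumen: Lumen wins 24–19.
  Granite vs Beacon: Beacon wins 22–21.
  Granite vs Juno: Granite wins 32–11.
  Delta vs Forge: Delta wins 43–0.
  Delta vs Lumen: Lumen wins 32–11.
  Delta vs Beacon: Delta wins 34–9.
  Delta vs Juno: Delta wins 32–11.
  Forge vs Lumen: Lumen wins 32–11.
  Forge vs Beacon: Beacon wins 22–21.
  Forge vs Juno: Forge wins 24–19.
  Lumen vs Beacon: Lumen wins 30–13.
  Lumen vs Juno: Lumen wins 32–11.
  Beacon vs Juno: Beacon wins 24–19.
Copeland scores (wins − losses):
  Granite: 2 − 3 = -1
  Delta: 4 − 1 = 3
  Forge: 1 − 4 = -3
  Lumen: 5 − 0 = 5
  Beacon: 3 − 2 = 1
  Juno: 0 − 5 = -5
Lumen has the best Copeland score.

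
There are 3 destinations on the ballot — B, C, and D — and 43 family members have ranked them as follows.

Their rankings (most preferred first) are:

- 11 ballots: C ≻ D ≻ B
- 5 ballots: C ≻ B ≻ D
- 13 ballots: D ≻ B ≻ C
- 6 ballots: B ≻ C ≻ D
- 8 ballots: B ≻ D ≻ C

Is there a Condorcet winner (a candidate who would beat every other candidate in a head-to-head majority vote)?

No

Head-to-head results (43 voters total):
B vs C: B wins 27–16.
B vs D: D wins 24–19.
C vs D: C wins 22–21.
No candidate beats all others: B beats C beats D beats B, a majority cycle.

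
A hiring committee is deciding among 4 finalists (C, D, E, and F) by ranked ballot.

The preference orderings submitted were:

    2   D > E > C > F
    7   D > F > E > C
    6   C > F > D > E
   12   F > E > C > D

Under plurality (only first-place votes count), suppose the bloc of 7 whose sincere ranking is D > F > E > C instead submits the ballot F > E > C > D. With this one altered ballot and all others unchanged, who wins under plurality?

First-place totals with the altered ballot: C 6, D 2, E 0, F 19.
The winner is unchanged: still F.

F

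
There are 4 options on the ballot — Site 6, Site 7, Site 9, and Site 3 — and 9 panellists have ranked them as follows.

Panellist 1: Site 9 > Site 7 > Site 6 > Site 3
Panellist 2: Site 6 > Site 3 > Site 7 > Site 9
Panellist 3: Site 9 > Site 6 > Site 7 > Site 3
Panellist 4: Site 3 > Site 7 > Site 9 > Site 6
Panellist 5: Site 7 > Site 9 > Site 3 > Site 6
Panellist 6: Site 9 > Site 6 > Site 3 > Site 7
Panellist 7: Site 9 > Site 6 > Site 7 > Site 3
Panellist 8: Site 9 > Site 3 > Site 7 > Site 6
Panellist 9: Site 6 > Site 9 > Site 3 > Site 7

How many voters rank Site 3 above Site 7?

5

Ballots ranking Site 3 above Site 7: 5.
Ballots ranking Site 7 above Site 3: 4.
So 5 of 9 voters prefer Site 3 to Site 7.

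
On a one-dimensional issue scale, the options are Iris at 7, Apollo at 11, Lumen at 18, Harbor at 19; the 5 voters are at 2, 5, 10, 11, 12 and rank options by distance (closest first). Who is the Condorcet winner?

Apollo

With single-peaked preferences on a line, the Condorcet winner is the candidate closest to the median voter.
The median voter (position 10) is closest to Apollo at 11.
Check: Apollo vs Iris — voters closer to Apollo: 3 of 5.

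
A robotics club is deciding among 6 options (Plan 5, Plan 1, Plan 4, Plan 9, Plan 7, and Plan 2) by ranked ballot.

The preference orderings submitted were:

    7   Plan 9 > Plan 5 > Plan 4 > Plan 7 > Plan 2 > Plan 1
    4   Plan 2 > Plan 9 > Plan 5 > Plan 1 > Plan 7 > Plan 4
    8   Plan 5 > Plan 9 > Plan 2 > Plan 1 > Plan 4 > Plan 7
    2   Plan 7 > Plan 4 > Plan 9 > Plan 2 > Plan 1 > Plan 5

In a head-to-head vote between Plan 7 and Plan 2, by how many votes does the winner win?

Ballots ranking Plan 7 above Plan 2: 7+2 = 9.
Ballots ranking Plan 2 above Plan 7: 4+8 = 12.
Plan 2 wins 12–9, a margin of 3.

3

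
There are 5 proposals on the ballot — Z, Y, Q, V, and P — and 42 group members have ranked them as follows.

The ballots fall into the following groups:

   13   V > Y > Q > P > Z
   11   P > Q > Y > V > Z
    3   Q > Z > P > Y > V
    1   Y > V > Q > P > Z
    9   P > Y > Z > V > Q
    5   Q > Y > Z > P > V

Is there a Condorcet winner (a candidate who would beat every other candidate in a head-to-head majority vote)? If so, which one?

Head-to-head results (42 voters total):
Z vs Y: Y wins 39–3.
Z vs Q: Q wins 33–9.
Z vs V: V wins 25–17.
Z vs P: P wins 34–8.
Y vs Q: Y wins 23–19.
Y vs V: Y wins 29–13.
Y vs P: P wins 23–19.
Q vs V: V wins 23–19.
Q vs P: Q wins 22–20.
V vs P: P wins 28–14.
No candidate beats all others: Y beats Q beats P beats Y, a majority cycle.

None — there is no Condorcet winner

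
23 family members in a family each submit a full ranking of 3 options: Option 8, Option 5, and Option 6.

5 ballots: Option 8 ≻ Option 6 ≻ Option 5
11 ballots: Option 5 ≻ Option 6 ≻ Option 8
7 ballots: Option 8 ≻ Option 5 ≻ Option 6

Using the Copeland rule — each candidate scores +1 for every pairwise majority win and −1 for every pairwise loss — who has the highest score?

Pairwise results:
  Option 8 vs Option 5: Option 8 wins 12–11.
  Option 8 vs Option 6: Option 8 wins 12–11.
  Option 5 vs Option 6: Option 5 wins 18–5.
Copeland scores (wins − losses):
  Option 8: 2 − 0 = 2
  Option 5: 1 − 1 = 0
  Option 6: 0 − 2 = -2
Option 8 has the best Copeland score.

Option 8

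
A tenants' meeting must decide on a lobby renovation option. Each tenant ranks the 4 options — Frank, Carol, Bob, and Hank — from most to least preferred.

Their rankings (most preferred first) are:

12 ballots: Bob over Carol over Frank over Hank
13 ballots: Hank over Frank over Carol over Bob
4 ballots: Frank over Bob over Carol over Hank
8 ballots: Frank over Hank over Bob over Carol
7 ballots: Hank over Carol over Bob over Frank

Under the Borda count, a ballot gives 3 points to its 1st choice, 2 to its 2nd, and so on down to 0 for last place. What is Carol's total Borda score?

Borda scores:
  Frank: 12·1 + 13·2 + 4·3 + 8·3 + 7·0 = 74
  Carol: 12·2 + 13·1 + 4·1 + 8·0 + 7·2 = 55
  Bob: 12·3 + 13·0 + 4·2 + 8·1 + 7·1 = 59
  Hank: 12·0 + 13·3 + 4·0 + 8·2 + 7·3 = 76

55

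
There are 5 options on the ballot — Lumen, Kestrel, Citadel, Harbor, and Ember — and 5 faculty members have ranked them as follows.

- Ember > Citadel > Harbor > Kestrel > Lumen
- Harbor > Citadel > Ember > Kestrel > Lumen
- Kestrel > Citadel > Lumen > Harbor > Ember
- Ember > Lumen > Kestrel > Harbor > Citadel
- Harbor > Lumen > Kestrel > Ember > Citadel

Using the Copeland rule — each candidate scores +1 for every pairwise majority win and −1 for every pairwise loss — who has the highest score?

Harbor

Pairwise results:
  Lumen vs Kestrel: Kestrel wins 3–2.
  Lumen vs Citadel: Citadel wins 3–2.
  Lumen vs Harbor: Harbor wins 3–2.
  Lumen vs Ember: Ember wins 3–2.
  Kestrel vs Citadel: Kestrel wins 3–2.
  Kestrel vs Harbor: Harbor wins 3–2.
  Kestrel vs Ember: Ember wins 3–2.
  Citadel vs Harbor: Harbor wins 3–2.
  Citadel vs Ember: Ember wins 3–2.
  Harbor vs Ember: Harbor wins 3–2.
Copeland scores (wins − losses):
  Lumen: 0 − 4 = -4
  Kestrel: 2 − 2 = 0
  Citadel: 1 − 3 = -2
  Harbor: 4 − 0 = 4
  Ember: 3 − 1 = 2
Harbor has the best Copeland score.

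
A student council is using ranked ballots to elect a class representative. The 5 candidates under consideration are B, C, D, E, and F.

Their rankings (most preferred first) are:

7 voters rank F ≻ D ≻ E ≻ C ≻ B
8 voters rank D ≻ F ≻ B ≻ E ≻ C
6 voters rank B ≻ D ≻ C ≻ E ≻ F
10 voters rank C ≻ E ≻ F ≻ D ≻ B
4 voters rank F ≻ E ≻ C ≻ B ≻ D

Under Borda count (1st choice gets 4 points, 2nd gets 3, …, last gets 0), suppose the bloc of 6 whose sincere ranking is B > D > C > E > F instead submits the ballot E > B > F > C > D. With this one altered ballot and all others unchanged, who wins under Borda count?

F

Borda totals with the altered ballot: B 38, C 61, D 63, E 88, F 100.
The winner is unchanged: still F.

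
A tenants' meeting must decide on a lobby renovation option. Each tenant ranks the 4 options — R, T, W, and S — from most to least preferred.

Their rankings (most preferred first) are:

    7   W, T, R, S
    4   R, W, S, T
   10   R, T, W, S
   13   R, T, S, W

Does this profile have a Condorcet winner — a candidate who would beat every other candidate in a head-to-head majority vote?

Head-to-head results (34 voters total):
R vs T: R wins 27–7.
R vs W: R wins 27–7.
R vs S: R wins 34–0.
T vs W: T wins 23–11.
T vs S: T wins 30–4.
W vs S: W wins 21–13.
R beats each rival — T (27–7), W (27–7), S (34–0) — so R is the Condorcet winner.

Yes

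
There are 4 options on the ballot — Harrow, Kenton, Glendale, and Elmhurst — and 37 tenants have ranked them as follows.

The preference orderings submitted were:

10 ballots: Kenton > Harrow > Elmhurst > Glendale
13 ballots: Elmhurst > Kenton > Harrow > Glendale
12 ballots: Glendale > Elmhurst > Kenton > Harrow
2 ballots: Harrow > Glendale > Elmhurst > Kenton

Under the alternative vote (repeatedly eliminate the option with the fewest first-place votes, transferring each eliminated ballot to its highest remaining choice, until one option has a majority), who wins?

Round 1: Elmhurst 13, Glendale 12, Kenton 10, Harrow 2. Harrow has the fewest and is eliminated.
Round 2: Glendale 14, Elmhurst 13, Kenton 10. Kenton has the fewest and is eliminated.
Round 3: Elmhurst 23, Glendale 14. Elmhurst has a majority.

Elmhurst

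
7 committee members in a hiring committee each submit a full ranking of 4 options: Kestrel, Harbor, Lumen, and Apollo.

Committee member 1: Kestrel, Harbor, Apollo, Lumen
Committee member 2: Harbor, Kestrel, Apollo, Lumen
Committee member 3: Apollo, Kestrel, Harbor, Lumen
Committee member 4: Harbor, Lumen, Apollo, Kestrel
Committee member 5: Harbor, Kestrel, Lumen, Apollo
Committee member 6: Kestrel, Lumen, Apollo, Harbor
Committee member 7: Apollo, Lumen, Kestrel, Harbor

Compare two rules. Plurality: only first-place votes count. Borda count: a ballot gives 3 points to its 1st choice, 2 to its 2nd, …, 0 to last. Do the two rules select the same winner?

No

Plurality first-place counts: Kestrel 2, Harbor 3, Lumen 0, Apollo 2 → Harbor.
Borda totals: Kestrel 13, Harbor 12, Lumen 7, Apollo 10 → Kestrel.
The two rules disagree: plurality picks Harbor, Borda picks Kestrel.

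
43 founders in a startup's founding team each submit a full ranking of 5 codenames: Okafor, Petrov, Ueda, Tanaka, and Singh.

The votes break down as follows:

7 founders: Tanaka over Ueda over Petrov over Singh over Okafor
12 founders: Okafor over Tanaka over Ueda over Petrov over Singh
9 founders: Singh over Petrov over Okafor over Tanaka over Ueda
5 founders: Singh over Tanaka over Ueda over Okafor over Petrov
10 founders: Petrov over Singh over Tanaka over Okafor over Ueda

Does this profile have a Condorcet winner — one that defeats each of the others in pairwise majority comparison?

Head-to-head results (43 voters total):
Okafor vs Petrov: Petrov wins 26–17.
Okafor vs Ueda: Okafor wins 31–12.
Okafor vs Tanaka: Tanaka wins 22–21.
Okafor vs Singh: Singh wins 31–12.
Petrov vs Ueda: Ueda wins 24–19.
Petrov vs Tanaka: Tanaka wins 24–19.
Petrov vs Singh: Petrov wins 29–14.
Ueda vs Tanaka: Tanaka wins 43–0.
Ueda vs Singh: Singh wins 24–19.
Tanaka vs Singh: Singh wins 24–19.
No candidate beats all others: Okafor beats Ueda beats Petrov beats Okafor, a majority cycle.

No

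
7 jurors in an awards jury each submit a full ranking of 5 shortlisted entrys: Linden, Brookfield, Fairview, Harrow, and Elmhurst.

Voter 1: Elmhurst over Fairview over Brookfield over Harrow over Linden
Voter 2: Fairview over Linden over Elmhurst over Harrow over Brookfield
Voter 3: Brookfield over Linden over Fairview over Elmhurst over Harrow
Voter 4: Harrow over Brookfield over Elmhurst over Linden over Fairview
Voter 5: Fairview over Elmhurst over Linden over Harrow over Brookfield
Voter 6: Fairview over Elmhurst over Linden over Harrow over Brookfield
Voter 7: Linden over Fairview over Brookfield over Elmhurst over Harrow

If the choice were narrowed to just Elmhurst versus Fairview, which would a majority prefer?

Ballots ranking Elmhurst above Fairview: 2.
Ballots ranking Fairview above Elmhurst: 5.
Fairview wins the head-to-head, 5–2.

Fairview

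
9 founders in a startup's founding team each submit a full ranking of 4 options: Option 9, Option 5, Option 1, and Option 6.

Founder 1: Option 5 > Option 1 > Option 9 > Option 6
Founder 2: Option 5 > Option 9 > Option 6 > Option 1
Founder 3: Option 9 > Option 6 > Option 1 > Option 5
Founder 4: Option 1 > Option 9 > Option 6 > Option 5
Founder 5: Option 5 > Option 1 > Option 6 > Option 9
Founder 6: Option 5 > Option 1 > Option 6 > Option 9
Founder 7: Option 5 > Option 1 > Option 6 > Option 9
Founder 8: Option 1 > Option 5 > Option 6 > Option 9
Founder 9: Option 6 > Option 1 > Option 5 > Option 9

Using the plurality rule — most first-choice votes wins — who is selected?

First-place vote totals:
  Option 9: 1
  Option 5: 5
  Option 1: 2
  Option 6: 1
Option 5 has the most first-place votes.

Option 5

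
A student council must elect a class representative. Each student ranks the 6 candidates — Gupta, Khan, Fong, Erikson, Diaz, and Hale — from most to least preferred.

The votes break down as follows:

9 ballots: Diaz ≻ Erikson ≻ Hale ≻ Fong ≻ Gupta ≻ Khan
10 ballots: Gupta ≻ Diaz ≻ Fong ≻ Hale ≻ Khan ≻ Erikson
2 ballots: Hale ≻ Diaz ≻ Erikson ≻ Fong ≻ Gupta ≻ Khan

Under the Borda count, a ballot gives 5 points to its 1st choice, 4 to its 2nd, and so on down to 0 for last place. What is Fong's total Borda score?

52

Borda scores:
  Gupta: 9·1 + 10·5 + 2·1 = 61
  Khan: 9·0 + 10·1 + 2·0 = 10
  Fong: 9·2 + 10·3 + 2·2 = 52
  Erikson: 9·4 + 10·0 + 2·3 = 42
  Diaz: 9·5 + 10·4 + 2·4 = 93
  Hale: 9·3 + 10·2 + 2·5 = 57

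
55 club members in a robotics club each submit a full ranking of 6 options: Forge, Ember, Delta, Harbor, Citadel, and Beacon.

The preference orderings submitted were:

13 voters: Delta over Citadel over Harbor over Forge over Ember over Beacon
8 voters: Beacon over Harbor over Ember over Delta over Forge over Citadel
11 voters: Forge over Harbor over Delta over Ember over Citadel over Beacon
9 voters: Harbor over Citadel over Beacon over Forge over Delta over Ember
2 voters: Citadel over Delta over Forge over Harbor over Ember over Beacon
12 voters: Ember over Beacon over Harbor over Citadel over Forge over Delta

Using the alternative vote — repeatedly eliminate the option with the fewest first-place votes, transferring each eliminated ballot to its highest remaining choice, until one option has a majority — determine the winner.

Round 1: Delta 13, Ember 12, Forge 11, Harbor 9, Beacon 8, Citadel 2. Citadel has the fewest and is eliminated.
Round 2: Delta 15, Ember 12, Forge 11, Harbor 9, Beacon 8. Beacon has the fewest and is eliminated.
Round 3: Harbor 17, Delta 15, Ember 12, Forge 11. Forge has the fewest and is eliminated.
Round 4: Harbor 28, Delta 15, Ember 12. Harbor has a majority.

Harbor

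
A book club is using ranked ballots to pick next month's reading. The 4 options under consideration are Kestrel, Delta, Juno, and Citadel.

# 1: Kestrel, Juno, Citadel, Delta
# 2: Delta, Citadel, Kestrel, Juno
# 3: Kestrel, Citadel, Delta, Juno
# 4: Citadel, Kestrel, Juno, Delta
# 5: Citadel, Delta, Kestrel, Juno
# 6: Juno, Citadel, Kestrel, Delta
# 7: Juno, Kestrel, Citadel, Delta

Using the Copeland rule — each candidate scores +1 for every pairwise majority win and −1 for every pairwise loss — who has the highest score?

Pairwise results:
  Kestrel vs Delta: Kestrel wins 5–2.
  Kestrel vs Juno: Kestrel wins 5–2.
  Kestrel vs Citadel: Citadel wins 4–3.
  Delta vs Juno: Juno wins 4–3.
  Delta vs Citadel: Citadel wins 6–1.
  Juno vs Citadel: Citadel wins 4–3.
Copeland scores (wins − losses):
  Kestrel: 2 − 1 = 1
  Delta: 0 − 3 = -3
  Juno: 1 − 2 = -1
  Citadel: 3 − 0 = 3
Citadel has the best Copeland score.

Citadel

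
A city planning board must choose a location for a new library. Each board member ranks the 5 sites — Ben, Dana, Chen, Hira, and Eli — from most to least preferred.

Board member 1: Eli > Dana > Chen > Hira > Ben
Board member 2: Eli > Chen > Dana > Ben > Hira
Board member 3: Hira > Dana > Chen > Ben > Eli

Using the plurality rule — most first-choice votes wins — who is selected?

Eli

First-place vote totals:
  Ben: 0
  Dana: 0
  Chen: 0
  Hira: 1
  Eli: 2
Eli has the most first-place votes.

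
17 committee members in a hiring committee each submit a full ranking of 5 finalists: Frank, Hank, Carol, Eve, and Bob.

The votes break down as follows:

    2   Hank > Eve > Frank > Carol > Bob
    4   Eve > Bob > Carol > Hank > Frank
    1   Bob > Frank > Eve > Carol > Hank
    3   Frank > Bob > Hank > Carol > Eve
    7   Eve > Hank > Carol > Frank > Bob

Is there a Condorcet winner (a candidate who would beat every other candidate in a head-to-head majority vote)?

Head-to-head results (17 voters total):
Frank vs Hank: Hank wins 13–4.
Frank vs Carol: Carol wins 11–6.
Frank vs Eve: Eve wins 13–4.
Frank vs Bob: Frank wins 12–5.
Hank vs Carol: Hank wins 12–5.
Hank vs Eve: Eve wins 12–5.
Hank vs Bob: Hank wins 9–8.
Carol vs Eve: Eve wins 14–3.
Carol vs Bob: Carol wins 9–8.
Eve vs Bob: Eve wins 13–4.
Eve beats each rival — Frank (13–4), Hank (12–5), Carol (14–3), Bob (13–4) — so Eve is the Condorcet winner.

Yes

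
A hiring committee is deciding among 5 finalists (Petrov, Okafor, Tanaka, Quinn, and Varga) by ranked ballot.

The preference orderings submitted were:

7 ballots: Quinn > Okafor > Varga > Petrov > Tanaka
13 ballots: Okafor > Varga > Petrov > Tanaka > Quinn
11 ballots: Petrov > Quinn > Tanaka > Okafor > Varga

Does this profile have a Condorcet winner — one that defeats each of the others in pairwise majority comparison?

Head-to-head results (31 voters total):
Petrov vs Okafor: Okafor wins 20–11.
Petrov vs Tanaka: Petrov wins 31–0.
Petrov vs Quinn: Petrov wins 24–7.
Petrov vs Varga: Varga wins 20–11.
Okafor vs Tanaka: Okafor wins 20–11.
Okafor vs Quinn: Quinn wins 18–13.
Okafor vs Varga: Okafor wins 31–0.
Tanaka vs Quinn: Quinn wins 18–13.
Tanaka vs Varga: Varga wins 20–11.
Quinn vs Varga: Quinn wins 18–13.
No candidate beats all others: Petrov beats Quinn beats Okafor beats Petrov, a majority cycle.

No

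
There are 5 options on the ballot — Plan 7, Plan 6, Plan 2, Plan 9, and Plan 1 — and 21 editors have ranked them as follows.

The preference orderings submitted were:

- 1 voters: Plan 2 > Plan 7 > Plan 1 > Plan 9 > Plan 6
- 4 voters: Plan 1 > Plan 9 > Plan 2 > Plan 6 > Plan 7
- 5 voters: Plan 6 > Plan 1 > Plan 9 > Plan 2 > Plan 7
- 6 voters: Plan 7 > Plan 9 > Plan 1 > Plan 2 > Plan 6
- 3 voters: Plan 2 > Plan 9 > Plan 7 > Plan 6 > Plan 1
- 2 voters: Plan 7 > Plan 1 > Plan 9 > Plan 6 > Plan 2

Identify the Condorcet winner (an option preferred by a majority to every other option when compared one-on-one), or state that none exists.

No Condorcet winner

Head-to-head results (21 voters total):
Plan 7 vs Plan 6: Plan 7 wins 12–9.
Plan 7 vs Plan 2: Plan 2 wins 13–8.
Plan 7 vs Plan 9: Plan 9 wins 12–9.
Plan 7 vs Plan 1: Plan 7 wins 12–9.
Plan 6 vs Plan 2: Plan 2 wins 14–7.
Plan 6 vs Plan 9: Plan 9 wins 16–5.
Plan 6 vs Plan 1: Plan 1 wins 13–8.
Plan 2 vs Plan 9: Plan 9 wins 17–4.
Plan 2 vs Plan 1: Plan 1 wins 17–4.
Plan 9 vs Plan 1: Plan 1 wins 12–9.
No candidate beats all others: Plan 7 beats Plan 1 beats Plan 2 beats Plan 7, a majority cycle.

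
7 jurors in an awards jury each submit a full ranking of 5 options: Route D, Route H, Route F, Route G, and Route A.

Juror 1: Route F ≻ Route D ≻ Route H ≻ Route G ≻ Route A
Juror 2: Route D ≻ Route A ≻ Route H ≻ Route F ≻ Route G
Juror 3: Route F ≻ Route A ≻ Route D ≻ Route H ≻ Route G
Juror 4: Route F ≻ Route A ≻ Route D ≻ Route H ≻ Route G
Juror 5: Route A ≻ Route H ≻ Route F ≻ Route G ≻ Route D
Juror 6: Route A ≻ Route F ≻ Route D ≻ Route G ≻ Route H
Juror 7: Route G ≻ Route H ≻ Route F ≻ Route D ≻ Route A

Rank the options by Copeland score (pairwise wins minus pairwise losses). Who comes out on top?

Route F

Pairwise results:
  Route D vs Route H: Route D wins 5–2.
  Route D vs Route F: Route F wins 6–1.
  Route D vs Route G: Route D wins 5–2.
  Route D vs Route A: Route A wins 4–3.
  Route H vs Route F: Route F wins 4–3.
  Route H vs Route G: Route H wins 5–2.
  Route H vs Route A: Route A wins 5–2.
  Route F vs Route G: Route F wins 6–1.
  Route F vs Route A: Route F wins 4–3.
  Route G vs Route A: Route A wins 5–2.
Copeland scores (wins − losses):
  Route D: 2 − 2 = 0
  Route H: 1 − 3 = -2
  Route F: 4 − 0 = 4
  Route G: 0 − 4 = -4
  Route A: 3 − 1 = 2
Route F has the best Copeland score.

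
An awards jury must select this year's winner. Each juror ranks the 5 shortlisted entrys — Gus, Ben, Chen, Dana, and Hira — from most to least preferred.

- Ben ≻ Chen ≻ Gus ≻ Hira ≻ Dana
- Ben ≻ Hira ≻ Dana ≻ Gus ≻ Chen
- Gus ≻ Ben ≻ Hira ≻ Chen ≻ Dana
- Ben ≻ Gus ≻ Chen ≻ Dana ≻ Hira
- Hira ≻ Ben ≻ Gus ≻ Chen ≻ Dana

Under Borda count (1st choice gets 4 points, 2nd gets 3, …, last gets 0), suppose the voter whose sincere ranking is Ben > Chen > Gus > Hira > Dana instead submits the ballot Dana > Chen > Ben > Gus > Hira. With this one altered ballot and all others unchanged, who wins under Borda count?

Ben

Borda totals with the altered ballot: Gus 11, Ben 16, Chen 7, Dana 7, Hira 9.
The winner is unchanged: still Ben.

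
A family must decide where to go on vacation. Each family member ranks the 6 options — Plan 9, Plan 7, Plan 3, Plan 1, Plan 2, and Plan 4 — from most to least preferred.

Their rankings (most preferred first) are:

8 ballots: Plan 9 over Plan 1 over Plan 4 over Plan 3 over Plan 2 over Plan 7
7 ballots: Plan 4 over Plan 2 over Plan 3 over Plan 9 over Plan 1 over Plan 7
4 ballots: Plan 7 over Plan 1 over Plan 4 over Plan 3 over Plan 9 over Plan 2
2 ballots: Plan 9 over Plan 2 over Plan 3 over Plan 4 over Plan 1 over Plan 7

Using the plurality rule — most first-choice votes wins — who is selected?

Plan 9

First-place vote totals:
  Plan 9: 10
  Plan 7: 4
  Plan 3: 0
  Plan 1: 0
  Plan 2: 0
  Plan 4: 7
Plan 9 has the most first-place votes.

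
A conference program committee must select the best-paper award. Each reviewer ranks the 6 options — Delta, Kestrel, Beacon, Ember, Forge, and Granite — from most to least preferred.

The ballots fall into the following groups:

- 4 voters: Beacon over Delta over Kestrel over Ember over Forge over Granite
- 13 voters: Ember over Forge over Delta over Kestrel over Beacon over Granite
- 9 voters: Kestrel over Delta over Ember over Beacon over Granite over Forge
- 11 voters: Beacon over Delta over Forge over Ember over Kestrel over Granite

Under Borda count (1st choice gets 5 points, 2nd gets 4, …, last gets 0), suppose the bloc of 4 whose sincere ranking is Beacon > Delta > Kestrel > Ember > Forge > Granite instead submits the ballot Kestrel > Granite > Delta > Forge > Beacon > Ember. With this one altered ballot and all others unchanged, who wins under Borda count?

Borda totals with the altered ballot: Delta 131, Kestrel 102, Beacon 90, Ember 114, Forge 93, Granite 25.
The winner is unchanged: still Delta.

Delta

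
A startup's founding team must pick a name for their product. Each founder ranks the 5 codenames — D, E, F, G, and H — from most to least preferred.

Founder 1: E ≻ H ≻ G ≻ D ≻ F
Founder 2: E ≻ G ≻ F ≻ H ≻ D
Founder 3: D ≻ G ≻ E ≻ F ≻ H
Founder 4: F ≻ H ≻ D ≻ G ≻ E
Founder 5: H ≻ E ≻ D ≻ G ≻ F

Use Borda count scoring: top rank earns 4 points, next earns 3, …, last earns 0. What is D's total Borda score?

Borda scores:
  D: 1 + 0 + 4 + 2 + 2 = 9
  E: 4 + 4 + 2 + 0 + 3 = 13
  F: 0 + 2 + 1 + 4 + 0 = 7
  G: 2 + 3 + 3 + 1 + 1 = 10
  H: 3 + 1 + 0 + 3 + 4 = 11

9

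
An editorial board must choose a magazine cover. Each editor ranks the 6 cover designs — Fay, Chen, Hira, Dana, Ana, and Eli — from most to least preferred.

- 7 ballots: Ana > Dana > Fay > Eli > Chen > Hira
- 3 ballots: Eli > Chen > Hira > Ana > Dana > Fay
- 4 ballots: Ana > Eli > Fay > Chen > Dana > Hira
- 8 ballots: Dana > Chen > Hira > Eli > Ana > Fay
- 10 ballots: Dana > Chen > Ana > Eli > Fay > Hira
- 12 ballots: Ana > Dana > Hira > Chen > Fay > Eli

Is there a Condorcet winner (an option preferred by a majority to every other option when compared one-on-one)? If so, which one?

Head-to-head results (44 voters total):
Fay vs Chen: Chen wins 33–11.
Fay vs Hira: Hira wins 23–21.
Fay vs Dana: Dana wins 40–4.
Fay vs Ana: Ana wins 44–0.
Fay vs Eli: Eli wins 25–19.
Chen vs Hira: Chen wins 32–12.
Chen vs Dana: Dana wins 37–7.
Chen vs Ana: Ana wins 23–21.
Chen vs Eli: Chen wins 30–14.
Hira vs Dana: Dana wins 41–3.
Hira vs Ana: Ana wins 33–11.
Hira vs Eli: Eli wins 24–20.
Dana vs Ana: Ana wins 26–18.
Dana vs Eli: Dana wins 37–7.
Ana vs Eli: Ana wins 33–11.
Ana beats each rival — Fay (44–0), Chen (23–21), Hira (33–11), Dana (26–18), Eli (33–11) — so Ana is the Condorcet winner.

Ana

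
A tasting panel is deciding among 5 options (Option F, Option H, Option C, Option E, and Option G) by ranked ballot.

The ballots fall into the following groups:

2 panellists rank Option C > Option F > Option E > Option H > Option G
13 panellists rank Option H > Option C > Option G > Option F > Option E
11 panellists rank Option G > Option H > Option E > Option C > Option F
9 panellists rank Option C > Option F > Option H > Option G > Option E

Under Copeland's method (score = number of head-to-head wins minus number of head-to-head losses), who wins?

Pairwise results:
  Option F vs Option H: Option H wins 24–11.
  Option F vs Option C: Option C wins 35–0.
  Option F vs Option E: Option F wins 24–11.
  Option F vs Option G: Option G wins 24–11.
  Option H vs Option C: Option H wins 24–11.
  Option H vs Option E: Option H wins 33–2.
  Option H vs Option G: Option H wins 24–11.
  Option C vs Option E: Option C wins 24–11.
  Option C vs Option G: Option C wins 24–11.
  Option E vs Option G: Option G wins 33–2.
Copeland scores (wins − losses):
  Option F: 1 − 3 = -2
  Option H: 4 − 0 = 4
  Option C: 3 − 1 = 2
  Option E: 0 − 4 = -4
  Option G: 2 − 2 = 0
Option H has the best Copeland score.

Option H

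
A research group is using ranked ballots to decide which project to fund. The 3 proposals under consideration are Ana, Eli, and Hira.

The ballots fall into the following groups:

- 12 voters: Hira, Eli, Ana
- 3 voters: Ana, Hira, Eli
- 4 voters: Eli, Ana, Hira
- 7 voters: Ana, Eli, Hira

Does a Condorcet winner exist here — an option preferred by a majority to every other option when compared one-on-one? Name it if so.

Head-to-head results (26 voters total):
Ana vs Eli: Eli wins 16–10.
Ana vs Hira: Ana wins 14–12.
Eli vs Hira: Hira wins 15–11.
No candidate beats all others: Ana beats Hira beats Eli beats Ana, a majority cycle.

No Condorcet winner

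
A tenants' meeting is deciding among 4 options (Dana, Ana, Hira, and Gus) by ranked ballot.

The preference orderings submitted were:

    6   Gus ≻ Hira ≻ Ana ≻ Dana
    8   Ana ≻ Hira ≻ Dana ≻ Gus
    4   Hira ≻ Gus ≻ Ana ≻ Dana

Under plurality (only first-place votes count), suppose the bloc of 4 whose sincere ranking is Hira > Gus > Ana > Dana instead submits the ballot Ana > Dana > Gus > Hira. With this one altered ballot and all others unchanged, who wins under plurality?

Ana

First-place totals with the altered ballot: Dana 0, Ana 12, Hira 0, Gus 6.
The winner is unchanged: still Ana.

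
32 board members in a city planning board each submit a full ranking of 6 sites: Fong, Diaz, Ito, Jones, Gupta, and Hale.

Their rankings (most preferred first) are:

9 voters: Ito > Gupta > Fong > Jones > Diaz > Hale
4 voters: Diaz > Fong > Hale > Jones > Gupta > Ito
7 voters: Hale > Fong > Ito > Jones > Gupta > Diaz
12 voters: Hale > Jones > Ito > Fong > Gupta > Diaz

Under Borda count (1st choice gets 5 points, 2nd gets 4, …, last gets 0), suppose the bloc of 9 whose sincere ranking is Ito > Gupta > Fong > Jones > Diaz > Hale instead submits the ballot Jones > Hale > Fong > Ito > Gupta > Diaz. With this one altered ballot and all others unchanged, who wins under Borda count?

Borda totals with the altered ballot: Fong 95, Diaz 20, Ito 75, Jones 115, Gupta 32, Hale 143.
The winner is unchanged: still Hale.

Hale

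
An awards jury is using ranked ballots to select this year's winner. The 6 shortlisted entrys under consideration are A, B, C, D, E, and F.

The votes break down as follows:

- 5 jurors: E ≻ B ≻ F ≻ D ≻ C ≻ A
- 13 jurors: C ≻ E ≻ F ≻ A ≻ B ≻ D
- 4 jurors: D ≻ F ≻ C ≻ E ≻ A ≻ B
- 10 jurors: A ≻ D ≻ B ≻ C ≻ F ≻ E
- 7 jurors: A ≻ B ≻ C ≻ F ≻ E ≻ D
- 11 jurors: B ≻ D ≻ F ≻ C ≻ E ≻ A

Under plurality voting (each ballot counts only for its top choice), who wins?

First-place vote totals:
  A: 17
  B: 11
  C: 13
  D: 4
  E: 5
  F: 0
A has the most first-place votes.

A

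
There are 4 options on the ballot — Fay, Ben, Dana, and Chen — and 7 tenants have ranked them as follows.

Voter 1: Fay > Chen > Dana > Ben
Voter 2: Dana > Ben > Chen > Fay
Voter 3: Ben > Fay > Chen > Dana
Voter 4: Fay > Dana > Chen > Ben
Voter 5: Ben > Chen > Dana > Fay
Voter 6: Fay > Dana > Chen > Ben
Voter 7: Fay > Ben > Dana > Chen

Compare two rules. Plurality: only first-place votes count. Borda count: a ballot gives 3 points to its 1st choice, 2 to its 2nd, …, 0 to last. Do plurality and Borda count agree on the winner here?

Plurality first-place counts: Fay 4, Ben 2, Dana 1, Chen 0 → Fay.
Borda totals: Fay 14, Ben 10, Dana 10, Chen 8 → Fay.
The two rules agree on Fay.

Yes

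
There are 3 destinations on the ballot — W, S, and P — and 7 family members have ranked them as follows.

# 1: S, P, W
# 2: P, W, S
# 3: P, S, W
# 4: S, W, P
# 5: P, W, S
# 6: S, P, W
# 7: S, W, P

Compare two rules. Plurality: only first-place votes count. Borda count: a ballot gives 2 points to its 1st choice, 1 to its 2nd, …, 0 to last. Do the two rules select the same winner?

Yes

Plurality first-place counts: W 0, S 4, P 3 → S.
Borda totals: W 4, S 9, P 8 → S.
The two rules agree on S.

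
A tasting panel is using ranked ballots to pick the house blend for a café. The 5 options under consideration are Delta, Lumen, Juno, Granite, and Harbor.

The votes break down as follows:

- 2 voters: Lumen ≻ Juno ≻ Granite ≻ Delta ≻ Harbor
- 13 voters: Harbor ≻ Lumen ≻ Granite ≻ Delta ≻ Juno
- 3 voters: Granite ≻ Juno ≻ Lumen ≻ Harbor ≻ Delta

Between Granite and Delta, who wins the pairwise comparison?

Granite

Ballots ranking Granite above Delta: 2+13+3 = 18.
Ballots ranking Delta above Granite: 0.
Granite wins the head-to-head, 18–0.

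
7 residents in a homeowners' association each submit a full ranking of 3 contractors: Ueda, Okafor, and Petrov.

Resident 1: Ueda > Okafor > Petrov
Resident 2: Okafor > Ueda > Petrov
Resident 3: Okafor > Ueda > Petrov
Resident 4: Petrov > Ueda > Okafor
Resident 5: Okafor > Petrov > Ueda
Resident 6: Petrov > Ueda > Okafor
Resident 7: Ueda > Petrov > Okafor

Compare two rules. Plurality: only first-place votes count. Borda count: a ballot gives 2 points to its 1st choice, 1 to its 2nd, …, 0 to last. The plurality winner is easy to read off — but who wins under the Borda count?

Plurality first-place counts: Ueda 2, Okafor 3, Petrov 2 → Okafor.
Borda totals: Ueda 8, Okafor 7, Petrov 6 → Ueda.

Ueda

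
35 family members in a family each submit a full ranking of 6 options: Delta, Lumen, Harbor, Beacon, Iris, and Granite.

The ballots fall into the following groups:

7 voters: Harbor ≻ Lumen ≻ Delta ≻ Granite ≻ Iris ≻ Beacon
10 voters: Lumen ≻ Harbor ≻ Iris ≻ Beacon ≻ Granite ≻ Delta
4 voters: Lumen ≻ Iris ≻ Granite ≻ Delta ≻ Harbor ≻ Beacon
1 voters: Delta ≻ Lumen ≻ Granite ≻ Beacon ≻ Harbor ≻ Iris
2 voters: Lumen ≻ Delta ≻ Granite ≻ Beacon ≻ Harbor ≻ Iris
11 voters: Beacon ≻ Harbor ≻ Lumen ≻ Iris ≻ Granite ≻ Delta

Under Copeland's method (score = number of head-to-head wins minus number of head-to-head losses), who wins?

Pairwise results:
  Delta vs Lumen: Lumen wins 34–1.
  Delta vs Harbor: Harbor wins 28–7.
  Delta vs Beacon: Beacon wins 21–14.
  Delta vs Iris: Iris wins 25–10.
  Delta vs Granite: Granite wins 25–10.
  Lumen vs Harbor: Harbor wins 18–17.
  Lumen vs Beacon: Lumen wins 24–11.
  Lumen vs Iris: Lumen wins 35–0.
  Lumen vs Granite: Lumen wins 35–0.
  Harbor vs Beacon: Harbor wins 21–14.
  Harbor vs Iris: Harbor wins 31–4.
  Harbor vs Granite: Harbor wins 28–7.
  Beacon vs Iris: Iris wins 21–14.
  Beacon vs Granite: Beacon wins 21–14.
  Iris vs Granite: Iris wins 25–10.
Copeland scores (wins − losses):
  Delta: 0 − 5 = -5
  Lumen: 4 − 1 = 3
  Harbor: 5 − 0 = 5
  Beacon: 2 − 3 = -1
  Iris: 3 − 2 = 1
  Granite: 1 − 4 = -3
Harbor has the best Copeland score.

Harbor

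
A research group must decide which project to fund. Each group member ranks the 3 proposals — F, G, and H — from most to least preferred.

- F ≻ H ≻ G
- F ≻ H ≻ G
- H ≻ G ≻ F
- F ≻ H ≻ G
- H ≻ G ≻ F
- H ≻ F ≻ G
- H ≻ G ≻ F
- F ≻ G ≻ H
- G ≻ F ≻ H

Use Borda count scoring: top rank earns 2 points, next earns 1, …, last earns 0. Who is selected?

H

Borda scores:
  F: 2 + 2 + 0 + 2 + 0 + 1 + 0 + 2 + 1 = 10
  G: 0 + 0 + 1 + 0 + 1 + 0 + 1 + 1 + 2 = 6
  H: 1 + 1 + 2 + 1 + 2 + 2 + 2 + 0 + 0 = 11
H has the highest total.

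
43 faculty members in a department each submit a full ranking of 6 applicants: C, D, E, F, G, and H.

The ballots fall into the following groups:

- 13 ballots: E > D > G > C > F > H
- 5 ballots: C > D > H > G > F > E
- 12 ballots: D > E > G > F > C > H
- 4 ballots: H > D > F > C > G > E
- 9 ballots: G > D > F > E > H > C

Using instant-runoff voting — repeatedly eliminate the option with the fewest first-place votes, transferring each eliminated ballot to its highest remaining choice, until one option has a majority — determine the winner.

D

Round 1: E 13, D 12, G 9, C 5, H 4, F 0. F has the fewest and is eliminated.
Round 2: E 13, D 12, G 9, C 5, H 4. H has the fewest and is eliminated.
Round 3: D 16, E 13, G 9, C 5. C has the fewest and is eliminated.
Round 4: D 21, E 13, G 9. G has the fewest and is eliminated.
Round 5: D 30, E 13. D has a majority.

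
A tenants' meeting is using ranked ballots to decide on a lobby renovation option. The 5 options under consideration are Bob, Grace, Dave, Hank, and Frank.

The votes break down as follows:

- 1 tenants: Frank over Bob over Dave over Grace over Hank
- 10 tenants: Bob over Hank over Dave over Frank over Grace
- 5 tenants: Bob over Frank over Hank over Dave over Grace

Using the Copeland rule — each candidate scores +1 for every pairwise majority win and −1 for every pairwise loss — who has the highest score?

Pairwise results:
  Bob vs Grace: Bob wins 16–0.
  Bob vs Dave: Bob wins 16–0.
  Bob vs Hank: Bob wins 16–0.
  Bob vs Frank: Bob wins 15–1.
  Grace vs Dave: Dave wins 16–0.
  Grace vs Hank: Hank wins 15–1.
  Grace vs Frank: Frank wins 16–0.
  Dave vs Hank: Hank wins 15–1.
  Dave vs Frank: Dave wins 10–6.
  Hank vs Frank: Hank wins 10–6.
Copeland scores (wins − losses):
  Bob: 4 − 0 = 4
  Grace: 0 − 4 = -4
  Dave: 2 − 2 = 0
  Hank: 3 − 1 = 2
  Frank: 1 − 3 = -2
Bob has the best Copeland score.

Bob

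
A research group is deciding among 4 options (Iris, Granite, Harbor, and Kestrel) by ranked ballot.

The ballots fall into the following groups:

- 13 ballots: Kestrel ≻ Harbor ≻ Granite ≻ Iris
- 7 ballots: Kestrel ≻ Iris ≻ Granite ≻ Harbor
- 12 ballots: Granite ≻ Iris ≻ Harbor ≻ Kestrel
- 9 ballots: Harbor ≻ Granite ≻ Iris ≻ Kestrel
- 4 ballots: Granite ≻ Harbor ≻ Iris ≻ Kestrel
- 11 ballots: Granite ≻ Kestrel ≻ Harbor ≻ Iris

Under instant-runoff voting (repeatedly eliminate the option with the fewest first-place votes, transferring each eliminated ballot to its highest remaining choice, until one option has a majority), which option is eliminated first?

Iris

Round 1: Granite 27, Kestrel 20, Harbor 9, Iris 0. Iris has the fewest and is eliminated.
Round 2: Granite 27, Kestrel 20, Harbor 9. Harbor has the fewest and is eliminated.
Round 3: Granite 36, Kestrel 20. Granite has a majority.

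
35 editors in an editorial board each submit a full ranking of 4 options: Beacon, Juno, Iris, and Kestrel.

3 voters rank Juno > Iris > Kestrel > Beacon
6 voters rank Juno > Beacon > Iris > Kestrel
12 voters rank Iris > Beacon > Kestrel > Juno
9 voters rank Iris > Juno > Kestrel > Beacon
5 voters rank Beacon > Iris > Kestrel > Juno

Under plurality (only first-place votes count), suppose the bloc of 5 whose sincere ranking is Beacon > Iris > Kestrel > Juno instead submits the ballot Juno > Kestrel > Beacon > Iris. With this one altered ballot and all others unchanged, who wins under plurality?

First-place totals with the altered ballot: Beacon 0, Juno 14, Iris 21, Kestrel 0.
The winner is unchanged: still Iris.

Iris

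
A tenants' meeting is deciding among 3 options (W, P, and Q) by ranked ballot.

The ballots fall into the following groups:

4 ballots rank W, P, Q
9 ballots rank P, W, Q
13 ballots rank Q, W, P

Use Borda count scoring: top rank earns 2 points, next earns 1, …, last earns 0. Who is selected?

Borda scores:
  W: 4·2 + 9·1 + 13·1 = 30
  P: 4·1 + 9·2 + 13·0 = 22
  Q: 4·0 + 9·0 + 13·2 = 26
W has the highest total.

W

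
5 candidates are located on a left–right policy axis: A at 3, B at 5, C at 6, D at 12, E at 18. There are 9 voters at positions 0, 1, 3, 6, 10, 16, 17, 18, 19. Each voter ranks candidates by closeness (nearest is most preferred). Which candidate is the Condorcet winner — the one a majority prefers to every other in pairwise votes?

D

With single-peaked preferences on a line, the Condorcet winner is the candidate closest to the median voter.
The median voter (position 10) is closest to D at 12.
Check: D vs B — voters closer to D: 5 of 9.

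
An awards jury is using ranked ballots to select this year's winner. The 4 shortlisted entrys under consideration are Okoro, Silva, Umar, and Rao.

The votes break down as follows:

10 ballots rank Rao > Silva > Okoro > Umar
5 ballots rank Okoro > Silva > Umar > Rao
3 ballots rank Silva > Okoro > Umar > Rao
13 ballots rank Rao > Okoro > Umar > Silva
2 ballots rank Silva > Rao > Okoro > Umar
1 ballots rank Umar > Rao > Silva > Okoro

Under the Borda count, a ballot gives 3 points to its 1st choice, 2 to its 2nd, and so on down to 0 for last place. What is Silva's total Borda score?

Borda scores:
  Okoro: 10·1 + 5·3 + 3·2 + 13·2 + 2·1 + 0 = 59
  Silva: 10·2 + 5·2 + 3·3 + 13·0 + 2·3 + 1 = 46
  Umar: 10·0 + 5·1 + 3·1 + 13·1 + 2·0 + 3 = 24
  Rao: 10·3 + 5·0 + 3·0 + 13·3 + 2·2 + 2 = 75

46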